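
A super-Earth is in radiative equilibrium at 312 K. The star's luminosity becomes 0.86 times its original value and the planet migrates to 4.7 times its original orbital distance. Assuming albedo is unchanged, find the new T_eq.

T_eq ∝ L^(1/4) · d^(−1/2).
T′ = 312 × 0.86^(1/4) / 4.7^(1/2) = 139 K.

T_eq ≈ 139 K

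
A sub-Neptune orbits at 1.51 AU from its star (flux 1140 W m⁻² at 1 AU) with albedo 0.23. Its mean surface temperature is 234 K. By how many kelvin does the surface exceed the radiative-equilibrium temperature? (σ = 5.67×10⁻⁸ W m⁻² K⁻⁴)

ΔT ≈ 31.0 K

S = 1140/1.51² = 500.0 W m⁻².
T_eq = [S(1−A)/(4σ)]^(1/4) = [500.0×0.77/(4×5.67×10⁻⁸)]^(1/4) = 203.0 K.
ΔT = T_surf − T_eq = 234 − 203.0.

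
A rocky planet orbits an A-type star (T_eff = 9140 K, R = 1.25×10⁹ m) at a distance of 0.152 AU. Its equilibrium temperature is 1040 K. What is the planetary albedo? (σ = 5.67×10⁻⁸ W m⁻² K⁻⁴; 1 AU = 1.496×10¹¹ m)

A ≈ 0.78

d = 0.152 AU = 2.27×10¹⁰ m.
L = 4πR_⋆²σT_⋆⁴ = 4π(1.25×10⁹)² × 5.67×10⁻⁸ × (9140)⁴ = 7.77×10²⁷ W.
S = L/(4πd²) = 1.20×10⁶ W m⁻².
From T_eq⁴ = S(1−A)/(4σ): 1−A = 4σT_eq⁴/S.
1−A = 4 × 5.67×10⁻⁸ × (1040)⁴ / 1.20×10⁶ = 0.222.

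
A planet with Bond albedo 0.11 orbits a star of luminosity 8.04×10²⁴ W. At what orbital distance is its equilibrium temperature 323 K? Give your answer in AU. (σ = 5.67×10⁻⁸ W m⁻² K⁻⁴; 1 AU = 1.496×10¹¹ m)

d ≈ 0.102 AU

From T_eq⁴ = L(1−A)/(16πσd²): d = √[L(1−A)/(16πσT_eq⁴)].
d = √[8.04×10²⁴ × 0.89 / (16π × 5.67×10⁻⁸ × (323)⁴)] = 1.52×10¹⁰ m = 0.102 AU.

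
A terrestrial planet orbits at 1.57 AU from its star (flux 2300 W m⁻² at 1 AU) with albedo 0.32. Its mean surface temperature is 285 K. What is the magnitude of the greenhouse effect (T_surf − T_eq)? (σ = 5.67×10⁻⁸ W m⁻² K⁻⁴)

S = 2300/1.57² = 933.1 W m⁻².
T_eq = [S(1−A)/(4σ)]^(1/4) = [933.1×0.68/(4×5.67×10⁻⁸)]^(1/4) = 230.0 K.
ΔT = T_surf − T_eq = 285 − 230.0.

ΔT ≈ 55.0 K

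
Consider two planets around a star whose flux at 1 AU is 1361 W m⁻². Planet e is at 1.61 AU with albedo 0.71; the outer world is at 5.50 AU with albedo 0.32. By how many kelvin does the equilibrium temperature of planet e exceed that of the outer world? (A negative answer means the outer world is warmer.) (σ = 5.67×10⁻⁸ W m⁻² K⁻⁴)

ΔT ≈ 53.2 K

T_eq = [S₀(1−A)/(4σd²)]^(1/4), so T ∝ (1−A)^(1/4) / √d.
T₁ = [1361×0.29/(4×5.67×10⁻⁸×1.61²)]^(1/4) = 160.97 K.
T₂ = [1361×0.68/(4×5.67×10⁻⁸×5.50²)]^(1/4) = 107.77 K.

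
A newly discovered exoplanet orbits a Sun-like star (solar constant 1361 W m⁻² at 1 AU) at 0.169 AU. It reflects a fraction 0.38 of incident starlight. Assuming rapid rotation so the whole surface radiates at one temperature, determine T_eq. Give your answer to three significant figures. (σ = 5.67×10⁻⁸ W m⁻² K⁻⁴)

Flux at 0.169 AU: S = 1361/0.169² = 4.77×10⁴ W m⁻².
Energy balance: absorbed = emitted ⇒ πR²·S(1−A) = 4πR²·σT_eq⁴, so T_eq⁴ = S(1−A)/(4σ).
T_eq = [4.77×10⁴ × 0.62 / (4 × 5.67×10⁻⁸)]^(1/4) = (1.30×10¹¹)^(1/4) = 601 K.

T_eq ≈ 601 K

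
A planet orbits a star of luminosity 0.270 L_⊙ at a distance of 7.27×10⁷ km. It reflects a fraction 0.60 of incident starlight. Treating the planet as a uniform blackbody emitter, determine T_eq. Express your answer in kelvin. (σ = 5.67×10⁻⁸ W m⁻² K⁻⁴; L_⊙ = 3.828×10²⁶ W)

d = 7.27×10⁷ km = 7.27×10¹⁰ m.
L = 0.270 × 3.828×10²⁶ = 1.03×10²⁶ W.
Flux: S = L/(4πd²) = 1.03×10²⁶/(4π×(7.27×10¹⁰)²) = 1560 W m⁻².
Energy balance: absorbed = emitted ⇒ πR²·S(1−A) = 4πR²·σT_eq⁴, so T_eq⁴ = S(1−A)/(4σ).
T_eq = [1560 × 0.40 / (4 × 5.67×10⁻⁸)]^(1/4) = (2.74×10⁹)^(1/4) = 229 K.

T_eq ≈ 229 K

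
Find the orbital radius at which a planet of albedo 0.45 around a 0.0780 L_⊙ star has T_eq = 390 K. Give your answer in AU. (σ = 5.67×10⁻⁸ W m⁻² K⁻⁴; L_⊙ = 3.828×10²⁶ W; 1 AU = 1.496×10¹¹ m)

d ≈ 0.105 AU

L = 0.0780 × 3.828×10²⁶ = 2.99×10²⁵ W.
From T_eq⁴ = L(1−A)/(16πσd²): d = √[L(1−A)/(16πσT_eq⁴)].
d = √[2.99×10²⁵ × 0.55 / (16π × 5.67×10⁻⁸ × (390)⁴)] = 1.58×10¹⁰ m = 0.105 AU.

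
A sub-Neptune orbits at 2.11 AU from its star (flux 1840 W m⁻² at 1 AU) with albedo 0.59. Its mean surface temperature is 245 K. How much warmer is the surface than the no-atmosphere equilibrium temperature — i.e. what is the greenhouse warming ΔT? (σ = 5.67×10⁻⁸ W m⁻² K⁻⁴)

ΔT ≈ 79.7 K

S = 1840/2.11² = 413.3 W m⁻².
T_eq = [S(1−A)/(4σ)]^(1/4) = [413.3×0.41/(4×5.67×10⁻⁸)]^(1/4) = 165.3 K.
ΔT = T_surf − T_eq = 245 − 165.3.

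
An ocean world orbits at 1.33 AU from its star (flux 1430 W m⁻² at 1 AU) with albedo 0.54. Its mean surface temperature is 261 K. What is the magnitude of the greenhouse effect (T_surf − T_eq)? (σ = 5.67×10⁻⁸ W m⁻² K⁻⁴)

ΔT ≈ 59.8 K

S = 1430/1.33² = 808.4 W m⁻².
T_eq = [S(1−A)/(4σ)]^(1/4) = [808.4×0.46/(4×5.67×10⁻⁸)]^(1/4) = 201.2 K.
ΔT = T_surf − T_eq = 261 − 201.2.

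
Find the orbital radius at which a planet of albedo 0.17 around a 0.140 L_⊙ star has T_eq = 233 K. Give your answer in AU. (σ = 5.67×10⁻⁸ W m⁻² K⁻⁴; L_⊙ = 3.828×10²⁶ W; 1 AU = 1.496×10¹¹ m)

L = 0.140 × 3.828×10²⁶ = 5.36×10²⁵ W.
From T_eq⁴ = L(1−A)/(16πσd²): d = √[L(1−A)/(16πσT_eq⁴)].
d = √[5.36×10²⁵ × 0.83 / (16π × 5.67×10⁻⁸ × (233)⁴)] = 7.28×10¹⁰ m = 0.486 AU.

d ≈ 0.486 AU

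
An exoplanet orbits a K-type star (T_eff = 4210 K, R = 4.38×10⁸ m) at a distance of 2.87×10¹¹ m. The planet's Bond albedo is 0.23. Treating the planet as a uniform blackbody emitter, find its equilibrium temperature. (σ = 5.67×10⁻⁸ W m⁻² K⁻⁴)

T_eq ≈ 109 K

L = 4πR_⋆²σT_⋆⁴ = 4π(4.38×10⁸)² × 5.67×10⁻⁸ × (4210)⁴ = 4.29×10²⁵ W.
S = L/(4πd²) = 41.5 W m⁻².
Energy balance: absorbed = emitted ⇒ πR²·S(1−A) = 4πR²·σT_eq⁴, so T_eq⁴ = S(1−A)/(4σ).
T_eq = [41.5 × 0.77 / (4 × 5.67×10⁻⁸)]^(1/4) = (1.41×10⁸)^(1/4) = 109 K.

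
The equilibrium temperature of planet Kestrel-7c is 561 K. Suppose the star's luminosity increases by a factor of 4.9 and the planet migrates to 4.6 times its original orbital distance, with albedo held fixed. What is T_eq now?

T_eq ≈ 389 K

T_eq ∝ L^(1/4) · d^(−1/2).
T′ = 561 × 4.9^(1/4) / 4.6^(1/2) = 389 K.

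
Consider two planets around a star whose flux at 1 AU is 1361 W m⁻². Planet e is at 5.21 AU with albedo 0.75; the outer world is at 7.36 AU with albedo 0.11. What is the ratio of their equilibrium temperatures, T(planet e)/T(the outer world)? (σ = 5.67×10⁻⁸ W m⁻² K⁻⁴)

T_eq = [S₀(1−A)/(4σd²)]^(1/4), so T ∝ (1−A)^(1/4) / √d.
T₁ = [1361×0.25/(4×5.67×10⁻⁸×5.21²)]^(1/4) = 86.22 K.
T₂ = [1361×0.89/(4×5.67×10⁻⁸×7.36²)]^(1/4) = 99.65 K.

T₁/T₂ ≈ 0.865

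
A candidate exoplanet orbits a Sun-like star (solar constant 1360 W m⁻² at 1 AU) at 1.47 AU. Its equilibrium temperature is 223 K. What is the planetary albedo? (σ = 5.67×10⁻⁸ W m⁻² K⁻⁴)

A ≈ 0.11

Flux at 1.47 AU: S = 1360/1.47² = 629 W m⁻².
From T_eq⁴ = S(1−A)/(4σ): 1−A = 4σT_eq⁴/S.
1−A = 4 × 5.67×10⁻⁸ × (223)⁴ / 629 = 0.891.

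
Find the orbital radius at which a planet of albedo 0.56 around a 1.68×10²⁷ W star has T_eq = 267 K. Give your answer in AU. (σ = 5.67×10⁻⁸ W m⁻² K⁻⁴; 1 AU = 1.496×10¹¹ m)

d ≈ 1.51 AU

From T_eq⁴ = L(1−A)/(16πσd²): d = √[L(1−A)/(16πσT_eq⁴)].
d = √[1.68×10²⁷ × 0.44 / (16π × 5.67×10⁻⁸ × (267)⁴)] = 2.26×10¹¹ m = 1.51 AU.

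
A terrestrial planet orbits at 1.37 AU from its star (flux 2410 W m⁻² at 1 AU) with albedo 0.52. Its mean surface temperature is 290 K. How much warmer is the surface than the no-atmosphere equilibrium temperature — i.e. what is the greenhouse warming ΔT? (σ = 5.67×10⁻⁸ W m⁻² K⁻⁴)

ΔT ≈ 61.7 K

S = 2410/1.37² = 1284 W m⁻².
T_eq = [S(1−A)/(4σ)]^(1/4) = [1284×0.48/(4×5.67×10⁻⁸)]^(1/4) = 228.3 K.
ΔT = T_surf − T_eq = 290 − 228.3.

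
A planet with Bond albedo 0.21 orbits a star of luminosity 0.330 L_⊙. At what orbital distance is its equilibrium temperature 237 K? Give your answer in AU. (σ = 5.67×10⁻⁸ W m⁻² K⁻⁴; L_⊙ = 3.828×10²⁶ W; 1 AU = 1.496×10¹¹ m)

L = 0.330 × 3.828×10²⁶ = 1.26×10²⁶ W.
From T_eq⁴ = L(1−A)/(16πσd²): d = √[L(1−A)/(16πσT_eq⁴)].
d = √[1.26×10²⁶ × 0.79 / (16π × 5.67×10⁻⁸ × (237)⁴)] = 1.05×10¹¹ m = 0.704 AU.

d ≈ 0.704 AU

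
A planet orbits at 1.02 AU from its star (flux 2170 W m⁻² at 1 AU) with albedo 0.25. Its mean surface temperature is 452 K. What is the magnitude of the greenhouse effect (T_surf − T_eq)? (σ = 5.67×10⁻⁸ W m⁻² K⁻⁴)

S = 2170/1.02² = 2086 W m⁻².
T_eq = [S(1−A)/(4σ)]^(1/4) = [2086×0.75/(4×5.67×10⁻⁸)]^(1/4) = 288.2 K.
ΔT = T_surf − T_eq = 452 − 288.2.

ΔT ≈ 163.8 K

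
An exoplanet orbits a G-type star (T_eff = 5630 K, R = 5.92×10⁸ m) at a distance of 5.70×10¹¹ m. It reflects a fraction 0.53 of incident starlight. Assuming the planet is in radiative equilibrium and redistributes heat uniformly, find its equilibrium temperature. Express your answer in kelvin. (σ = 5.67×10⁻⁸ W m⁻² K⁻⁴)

T_eq ≈ 106 K

L = 4πR_⋆²σT_⋆⁴ = 4π(5.92×10⁸)² × 5.67×10⁻⁸ × (5630)⁴ = 2.51×10²⁶ W.
S = L/(4πd²) = 61.4 W m⁻².
Energy balance: absorbed = emitted ⇒ πR²·S(1−A) = 4πR²·σT_eq⁴, so T_eq⁴ = S(1−A)/(4σ).
T_eq = [61.4 × 0.47 / (4 × 5.67×10⁻⁸)]^(1/4) = (1.27×10⁸)^(1/4) = 106 K.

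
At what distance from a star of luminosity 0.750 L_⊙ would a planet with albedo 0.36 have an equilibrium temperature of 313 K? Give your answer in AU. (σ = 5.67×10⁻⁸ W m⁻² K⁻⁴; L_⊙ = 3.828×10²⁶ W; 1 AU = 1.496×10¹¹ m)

d ≈ 0.548 AU

L = 0.750 × 3.828×10²⁶ = 2.87×10²⁶ W.
From T_eq⁴ = L(1−A)/(16πσd²): d = √[L(1−A)/(16πσT_eq⁴)].
d = √[2.87×10²⁶ × 0.64 / (16π × 5.67×10⁻⁸ × (313)⁴)] = 8.20×10¹⁰ m = 0.548 AU.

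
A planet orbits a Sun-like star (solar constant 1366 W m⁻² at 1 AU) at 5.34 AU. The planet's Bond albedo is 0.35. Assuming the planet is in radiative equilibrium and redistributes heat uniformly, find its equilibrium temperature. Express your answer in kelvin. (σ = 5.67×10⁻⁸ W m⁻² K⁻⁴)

Flux at 5.34 AU: S = 1366/5.34² = 47.9 W m⁻².
Energy balance: absorbed = emitted ⇒ πR²·S(1−A) = 4πR²·σT_eq⁴, so T_eq⁴ = S(1−A)/(4σ).
T_eq = [47.9 × 0.65 / (4 × 5.67×10⁻⁸)]^(1/4) = (1.37×10⁸)^(1/4) = 108 K.

T_eq ≈ 108 K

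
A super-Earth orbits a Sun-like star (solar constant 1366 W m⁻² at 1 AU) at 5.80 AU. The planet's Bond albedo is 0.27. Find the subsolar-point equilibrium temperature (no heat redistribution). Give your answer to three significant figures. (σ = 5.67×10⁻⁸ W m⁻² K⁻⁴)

T_ss ≈ 151 K

Flux at 5.80 AU: S = 1366/5.80² = 40.6 W m⁻².
At the subsolar point the surface absorbs S(1−A) and emits σT⁴ per unit area — no factor of 4, since only the local patch is in balance.
T = [40.6 × 0.73 / 5.67×10⁻⁸]^(1/4) = (5.23×10⁸)^(1/4) = 151 K.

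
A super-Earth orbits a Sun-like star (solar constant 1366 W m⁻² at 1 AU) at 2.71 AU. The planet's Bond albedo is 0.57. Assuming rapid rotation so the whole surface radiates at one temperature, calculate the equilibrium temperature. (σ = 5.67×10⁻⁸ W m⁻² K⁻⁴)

T_eq ≈ 137 K

Flux at 2.71 AU: S = 1366/2.71² = 186 W m⁻².
Energy balance: absorbed = emitted ⇒ πR²·S(1−A) = 4πR²·σT_eq⁴, so T_eq⁴ = S(1−A)/(4σ).
T_eq = [186 × 0.43 / (4 × 5.67×10⁻⁸)]^(1/4) = (3.53×10⁸)^(1/4) = 137 K.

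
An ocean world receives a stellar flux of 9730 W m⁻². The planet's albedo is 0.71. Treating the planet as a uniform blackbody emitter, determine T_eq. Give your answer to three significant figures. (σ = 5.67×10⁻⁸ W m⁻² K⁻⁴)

Energy balance: absorbed = emitted ⇒ πR²·S(1−A) = 4πR²·σT_eq⁴, so T_eq⁴ = S(1−A)/(4σ).
T_eq = [9730 × 0.29 / (4 × 5.67×10⁻⁸)]^(1/4) = (1.24×10¹⁰)^(1/4) = 334 K.

T_eq ≈ 334 K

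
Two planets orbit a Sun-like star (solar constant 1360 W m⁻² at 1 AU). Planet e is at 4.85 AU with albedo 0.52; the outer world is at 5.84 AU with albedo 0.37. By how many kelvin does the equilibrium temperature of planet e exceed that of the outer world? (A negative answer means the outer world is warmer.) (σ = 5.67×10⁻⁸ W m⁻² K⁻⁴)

ΔT ≈ 2.6 K

T_eq = [S₀(1−A)/(4σd²)]^(1/4), so T ∝ (1−A)^(1/4) / √d.
T₁ = [1360×0.48/(4×5.67×10⁻⁸×4.85²)]^(1/4) = 105.18 K.
T₂ = [1360×0.63/(4×5.67×10⁻⁸×5.84²)]^(1/4) = 102.59 K.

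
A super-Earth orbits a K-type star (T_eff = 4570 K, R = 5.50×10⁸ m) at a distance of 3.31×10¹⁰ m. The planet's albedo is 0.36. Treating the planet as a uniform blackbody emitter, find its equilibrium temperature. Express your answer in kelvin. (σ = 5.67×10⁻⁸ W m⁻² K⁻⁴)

T_eq ≈ 373 K

L = 4πR_⋆²σT_⋆⁴ = 4π(5.50×10⁸)² × 5.67×10⁻⁸ × (4570)⁴ = 9.40×10²⁵ W.
S = L/(4πd²) = 6830 W m⁻².
Energy balance: absorbed = emitted ⇒ πR²·S(1−A) = 4πR²·σT_eq⁴, so T_eq⁴ = S(1−A)/(4σ).
T_eq = [6830 × 0.64 / (4 × 5.67×10⁻⁸)]^(1/4) = (1.93×10¹⁰)^(1/4) = 373 K.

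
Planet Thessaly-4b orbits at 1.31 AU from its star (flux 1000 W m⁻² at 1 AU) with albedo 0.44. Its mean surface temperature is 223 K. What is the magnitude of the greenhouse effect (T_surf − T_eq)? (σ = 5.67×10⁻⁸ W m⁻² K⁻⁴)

S = 1000/1.31² = 582.7 W m⁻².
T_eq = [S(1−A)/(4σ)]^(1/4) = [582.7×0.56/(4×5.67×10⁻⁸)]^(1/4) = 194.8 K.
ΔT = T_surf − T_eq = 223 − 194.8.

ΔT ≈ 28.2 K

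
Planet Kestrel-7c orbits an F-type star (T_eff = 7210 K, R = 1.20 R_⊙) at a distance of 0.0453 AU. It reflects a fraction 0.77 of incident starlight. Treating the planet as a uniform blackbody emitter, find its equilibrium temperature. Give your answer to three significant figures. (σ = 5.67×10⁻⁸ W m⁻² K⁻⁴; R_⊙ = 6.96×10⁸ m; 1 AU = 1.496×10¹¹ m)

R_⋆ = 1.20 × 6.96×10⁸ = 8.35×10⁸ m.
d = 0.0453 AU = 6.78×10⁹ m.
L = 4πR_⋆²σT_⋆⁴ = 4π(8.35×10⁸)² × 5.67×10⁻⁸ × (7210)⁴ = 1.34×10²⁷ W.
S = L/(4πd²) = 2.33×10⁶ W m⁻².
Energy balance: absorbed = emitted ⇒ πR²·S(1−A) = 4πR²·σT_eq⁴, so T_eq⁴ = S(1−A)/(4σ).
T_eq = [2.33×10⁶ × 0.23 / (4 × 5.67×10⁻⁸)]^(1/4) = (2.36×10¹²)^(1/4) = 1240 K.

T_eq ≈ 1240 K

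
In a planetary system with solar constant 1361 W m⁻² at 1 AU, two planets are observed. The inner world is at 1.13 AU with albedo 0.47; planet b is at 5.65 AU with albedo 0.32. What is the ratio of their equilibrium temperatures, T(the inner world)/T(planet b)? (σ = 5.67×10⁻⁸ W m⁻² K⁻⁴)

T₁/T₂ ≈ 2.101

T_eq = [S₀(1−A)/(4σd²)]^(1/4), so T ∝ (1−A)^(1/4) / √d.
T₁ = [1361×0.53/(4×5.67×10⁻⁸×1.13²)]^(1/4) = 223.40 K.
T₂ = [1361×0.68/(4×5.67×10⁻⁸×5.65²)]^(1/4) = 106.33 K.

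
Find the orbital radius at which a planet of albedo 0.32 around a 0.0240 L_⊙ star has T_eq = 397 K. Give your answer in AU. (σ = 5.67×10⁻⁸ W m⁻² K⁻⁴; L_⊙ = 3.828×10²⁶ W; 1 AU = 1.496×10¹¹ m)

d ≈ 0.0628 AU

L = 0.0240 × 3.828×10²⁶ = 9.19×10²⁴ W.
From T_eq⁴ = L(1−A)/(16πσd²): d = √[L(1−A)/(16πσT_eq⁴)].
d = √[9.19×10²⁴ × 0.68 / (16π × 5.67×10⁻⁸ × (397)⁴)] = 9.39×10⁹ m = 0.0628 AU.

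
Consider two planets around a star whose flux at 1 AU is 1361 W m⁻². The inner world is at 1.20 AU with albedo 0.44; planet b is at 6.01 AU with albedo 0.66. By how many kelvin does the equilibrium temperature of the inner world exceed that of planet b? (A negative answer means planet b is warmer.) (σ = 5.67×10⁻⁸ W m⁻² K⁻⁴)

ΔT ≈ 133.1 K

T_eq = [S₀(1−A)/(4σd²)]^(1/4), so T ∝ (1−A)^(1/4) / √d.
T₁ = [1361×0.56/(4×5.67×10⁻⁸×1.20²)]^(1/4) = 219.79 K.
T₂ = [1361×0.34/(4×5.67×10⁻⁸×6.01²)]^(1/4) = 86.69 K.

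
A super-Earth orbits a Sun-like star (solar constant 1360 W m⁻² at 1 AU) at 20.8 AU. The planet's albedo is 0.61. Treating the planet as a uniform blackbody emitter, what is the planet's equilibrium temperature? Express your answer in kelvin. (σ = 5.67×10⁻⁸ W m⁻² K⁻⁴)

Flux at 20.8 AU: S = 1360/20.8² = 3.14 W m⁻².
Energy balance: absorbed = emitted ⇒ πR²·S(1−A) = 4πR²·σT_eq⁴, so T_eq⁴ = S(1−A)/(4σ).
T_eq = [3.14 × 0.39 / (4 × 5.67×10⁻⁸)]^(1/4) = (5.41×10⁶)^(1/4) = 48.2 K.

T_eq ≈ 48.2 K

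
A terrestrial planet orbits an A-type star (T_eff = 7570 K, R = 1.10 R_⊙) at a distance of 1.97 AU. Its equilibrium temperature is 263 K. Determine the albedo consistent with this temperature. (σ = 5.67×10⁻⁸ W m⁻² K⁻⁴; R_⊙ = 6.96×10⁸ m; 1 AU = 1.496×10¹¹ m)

A ≈ 0.14

R_⋆ = 1.10 × 6.96×10⁸ = 7.66×10⁸ m.
d = 1.97 AU = 2.95×10¹¹ m.
L = 4πR_⋆²σT_⋆⁴ = 4π(7.66×10⁸)² × 5.67×10⁻⁸ × (7570)⁴ = 1.37×10²⁷ W.
S = L/(4πd²) = 1260 W m⁻².
From T_eq⁴ = S(1−A)/(4σ): 1−A = 4σT_eq⁴/S.
1−A = 4 × 5.67×10⁻⁸ × (263)⁴ / 1260 = 0.864.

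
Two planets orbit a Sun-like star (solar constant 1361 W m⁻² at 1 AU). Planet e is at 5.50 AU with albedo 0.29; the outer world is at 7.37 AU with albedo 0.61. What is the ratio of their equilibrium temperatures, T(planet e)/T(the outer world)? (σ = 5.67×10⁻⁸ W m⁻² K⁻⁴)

T₁/T₂ ≈ 1.345

T_eq = [S₀(1−A)/(4σd²)]^(1/4), so T ∝ (1−A)^(1/4) / √d.
T₁ = [1361×0.71/(4×5.67×10⁻⁸×5.50²)]^(1/4) = 108.94 K.
T₂ = [1361×0.39/(4×5.67×10⁻⁸×7.37²)]^(1/4) = 81.02 K.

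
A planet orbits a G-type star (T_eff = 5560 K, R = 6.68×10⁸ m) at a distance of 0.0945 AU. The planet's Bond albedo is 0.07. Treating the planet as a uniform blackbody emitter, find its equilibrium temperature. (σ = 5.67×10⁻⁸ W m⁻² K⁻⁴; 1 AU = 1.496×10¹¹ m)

d = 0.0945 AU = 1.41×10¹⁰ m.
L = 4πR_⋆²σT_⋆⁴ = 4π(6.68×10⁸)² × 5.67×10⁻⁸ × (5560)⁴ = 3.04×10²⁶ W.
S = L/(4πd²) = 1.21×10⁵ W m⁻².
Energy balance: absorbed = emitted ⇒ πR²·S(1−A) = 4πR²·σT_eq⁴, so T_eq⁴ = S(1−A)/(4σ).
T_eq = [1.21×10⁵ × 0.93 / (4 × 5.67×10⁻⁸)]^(1/4) = (4.96×10¹¹)^(1/4) = 839 K.

T_eq ≈ 839 K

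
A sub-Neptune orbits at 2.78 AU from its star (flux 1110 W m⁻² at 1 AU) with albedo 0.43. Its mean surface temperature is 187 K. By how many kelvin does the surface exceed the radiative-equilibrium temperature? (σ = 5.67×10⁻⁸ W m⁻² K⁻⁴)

S = 1110/2.78² = 143.6 W m⁻².
T_eq = [S(1−A)/(4σ)]^(1/4) = [143.6×0.57/(4×5.67×10⁻⁸)]^(1/4) = 137.8 K.
ΔT = T_surf − T_eq = 187 − 137.8.

ΔT ≈ 49.2 K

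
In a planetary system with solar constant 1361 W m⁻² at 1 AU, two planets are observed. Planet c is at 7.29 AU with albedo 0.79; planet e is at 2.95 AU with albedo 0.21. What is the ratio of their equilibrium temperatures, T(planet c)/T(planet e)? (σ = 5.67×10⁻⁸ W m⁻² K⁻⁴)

T₁/T₂ ≈ 0.457

T_eq = [S₀(1−A)/(4σd²)]^(1/4), so T ∝ (1−A)^(1/4) / √d.
T₁ = [1361×0.21/(4×5.67×10⁻⁸×7.29²)]^(1/4) = 69.78 K.
T₂ = [1361×0.79/(4×5.67×10⁻⁸×2.95²)]^(1/4) = 152.77 K.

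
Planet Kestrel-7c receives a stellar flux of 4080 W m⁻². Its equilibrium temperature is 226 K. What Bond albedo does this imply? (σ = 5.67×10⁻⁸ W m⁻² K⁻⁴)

From T_eq⁴ = S(1−A)/(4σ): 1−A = 4σT_eq⁴/S.
1−A = 4 × 5.67×10⁻⁸ × (226)⁴ / 4080 = 0.145.

A ≈ 0.85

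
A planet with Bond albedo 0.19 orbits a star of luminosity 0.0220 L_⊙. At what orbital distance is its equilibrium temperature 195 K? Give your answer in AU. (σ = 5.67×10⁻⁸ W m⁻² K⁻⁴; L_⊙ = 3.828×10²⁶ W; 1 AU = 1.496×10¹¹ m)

L = 0.0220 × 3.828×10²⁶ = 8.42×10²⁴ W.
From T_eq⁴ = L(1−A)/(16πσd²): d = √[L(1−A)/(16πσT_eq⁴)].
d = √[8.42×10²⁴ × 0.81 / (16π × 5.67×10⁻⁸ × (195)⁴)] = 4.07×10¹⁰ m = 0.272 AU.

d ≈ 0.272 AU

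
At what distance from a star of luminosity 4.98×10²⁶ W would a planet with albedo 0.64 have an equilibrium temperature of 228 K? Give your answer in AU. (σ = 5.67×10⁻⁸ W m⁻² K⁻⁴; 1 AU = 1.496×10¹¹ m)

d ≈ 1.02 AU

From T_eq⁴ = L(1−A)/(16πσd²): d = √[L(1−A)/(16πσT_eq⁴)].
d = √[4.98×10²⁶ × 0.36 / (16π × 5.67×10⁻⁸ × (228)⁴)] = 1.53×10¹¹ m = 1.02 AU.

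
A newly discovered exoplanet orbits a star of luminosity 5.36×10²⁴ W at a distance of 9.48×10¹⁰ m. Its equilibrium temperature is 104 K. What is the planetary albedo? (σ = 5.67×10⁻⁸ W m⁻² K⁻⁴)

A ≈ 0.44

Flux: S = L/(4πd²) = 5.36×10²⁴/(4π×(9.48×10¹⁰)²) = 47.5 W m⁻².
From T_eq⁴ = S(1−A)/(4σ): 1−A = 4σT_eq⁴/S.
1−A = 4 × 5.67×10⁻⁸ × (104)⁴ / 47.5 = 0.559.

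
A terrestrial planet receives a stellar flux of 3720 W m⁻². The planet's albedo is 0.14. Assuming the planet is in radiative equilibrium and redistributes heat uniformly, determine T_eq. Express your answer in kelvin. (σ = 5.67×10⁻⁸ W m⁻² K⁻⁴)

Energy balance: absorbed = emitted ⇒ πR²·S(1−A) = 4πR²·σT_eq⁴, so T_eq⁴ = S(1−A)/(4σ).
T_eq = [3720 × 0.86 / (4 × 5.67×10⁻⁸)]^(1/4) = (1.41×10¹⁰)^(1/4) = 345 K.

T_eq ≈ 345 K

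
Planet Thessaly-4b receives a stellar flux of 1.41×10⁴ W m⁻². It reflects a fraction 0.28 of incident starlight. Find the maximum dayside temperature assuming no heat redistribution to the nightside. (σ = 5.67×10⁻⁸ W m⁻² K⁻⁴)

T_ss ≈ 650 K

With no redistribution each surface element balances locally: S(1−A) = σT⁴.
T = [1.41×10⁴ × 0.72 / 5.67×10⁻⁸]^(1/4) = (1.79×10¹¹)^(1/4) = 650 K.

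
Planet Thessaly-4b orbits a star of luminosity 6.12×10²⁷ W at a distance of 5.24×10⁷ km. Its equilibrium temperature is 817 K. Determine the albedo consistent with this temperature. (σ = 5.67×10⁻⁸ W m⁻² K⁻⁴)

A ≈ 0.43

d = 5.24×10⁷ km = 5.24×10¹⁰ m.
Flux: S = L/(4πd²) = 6.12×10²⁷/(4π×(5.24×10¹⁰)²) = 1.77×10⁵ W m⁻².
From T_eq⁴ = S(1−A)/(4σ): 1−A = 4σT_eq⁴/S.
1−A = 4 × 5.67×10⁻⁸ × (817)⁴ / 1.77×10⁵ = 0.570.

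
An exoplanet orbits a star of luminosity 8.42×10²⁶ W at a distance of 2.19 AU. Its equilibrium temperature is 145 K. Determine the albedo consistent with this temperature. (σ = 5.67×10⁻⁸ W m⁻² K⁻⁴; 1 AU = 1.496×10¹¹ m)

A ≈ 0.84

d = 2.19 AU = 3.28×10¹¹ m.
Flux: S = L/(4πd²) = 8.42×10²⁶/(4π×(3.28×10¹¹)²) = 624 W m⁻².
From T_eq⁴ = S(1−A)/(4σ): 1−A = 4σT_eq⁴/S.
1−A = 4 × 5.67×10⁻⁸ × (145)⁴ / 624 = 0.161.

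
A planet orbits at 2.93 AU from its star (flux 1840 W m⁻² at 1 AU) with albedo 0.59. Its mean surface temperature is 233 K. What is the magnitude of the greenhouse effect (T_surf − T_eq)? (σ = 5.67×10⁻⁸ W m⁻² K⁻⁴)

ΔT ≈ 92.7 K

S = 1840/2.93² = 214.3 W m⁻².
T_eq = [S(1−A)/(4σ)]^(1/4) = [214.3×0.41/(4×5.67×10⁻⁸)]^(1/4) = 140.3 K.
ΔT = T_surf − T_eq = 233 − 140.3.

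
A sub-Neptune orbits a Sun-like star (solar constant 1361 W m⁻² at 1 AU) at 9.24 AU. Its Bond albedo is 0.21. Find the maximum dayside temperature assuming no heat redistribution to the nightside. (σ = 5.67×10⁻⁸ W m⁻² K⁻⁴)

Flux at 9.24 AU: S = 1361/9.24² = 15.9 W m⁻².
With no redistribution each surface element balances locally: S(1−A) = σT⁴.
T = [15.9 × 0.79 / 5.67×10⁻⁸]^(1/4) = (2.22×10⁸)^(1/4) = 122 K.

T_ss ≈ 122 K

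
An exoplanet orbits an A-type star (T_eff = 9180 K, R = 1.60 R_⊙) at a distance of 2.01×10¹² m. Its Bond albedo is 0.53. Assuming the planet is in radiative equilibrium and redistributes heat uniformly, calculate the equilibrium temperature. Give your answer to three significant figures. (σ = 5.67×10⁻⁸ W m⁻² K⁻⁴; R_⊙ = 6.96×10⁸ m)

R_⋆ = 1.60 × 6.96×10⁸ = 1.11×10⁹ m.
L = 4πR_⋆²σT_⋆⁴ = 4π(1.11×10⁹)² × 5.67×10⁻⁸ × (9180)⁴ = 6.28×10²⁷ W.
S = L/(4πd²) = 124 W m⁻².
Energy balance: absorbed = emitted ⇒ πR²·S(1−A) = 4πR²·σT_eq⁴, so T_eq⁴ = S(1−A)/(4σ).
T_eq = [124 × 0.47 / (4 × 5.67×10⁻⁸)]^(1/4) = (2.56×10⁸)^(1/4) = 127 K.

T_eq ≈ 127 K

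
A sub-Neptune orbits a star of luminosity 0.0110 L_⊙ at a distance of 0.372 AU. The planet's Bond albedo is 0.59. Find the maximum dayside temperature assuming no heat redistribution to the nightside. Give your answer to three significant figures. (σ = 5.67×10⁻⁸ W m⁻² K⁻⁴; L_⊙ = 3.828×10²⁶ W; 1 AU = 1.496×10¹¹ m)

T_ss ≈ 167 K

d = 0.372 AU = 5.57×10¹⁰ m.
L = 0.0110 × 3.828×10²⁶ = 4.21×10²⁴ W.
Flux: S = L/(4πd²) = 4.21×10²⁴/(4π×(5.57×10¹⁰)²) = 108 W m⁻².
With no redistribution each surface element balances locally: S(1−A) = σT⁴.
T = [108 × 0.41 / 5.67×10⁻⁸]^(1/4) = (7.82×10⁸)^(1/4) = 167 K.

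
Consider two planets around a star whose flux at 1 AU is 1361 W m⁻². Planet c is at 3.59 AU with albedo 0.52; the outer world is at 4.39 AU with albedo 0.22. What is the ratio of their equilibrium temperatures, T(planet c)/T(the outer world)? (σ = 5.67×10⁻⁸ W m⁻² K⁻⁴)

T_eq = [S₀(1−A)/(4σd²)]^(1/4), so T ∝ (1−A)^(1/4) / √d.
T₁ = [1361×0.48/(4×5.67×10⁻⁸×3.59²)]^(1/4) = 122.27 K.
T₂ = [1361×0.78/(4×5.67×10⁻⁸×4.39²)]^(1/4) = 124.84 K.

T₁/T₂ ≈ 0.979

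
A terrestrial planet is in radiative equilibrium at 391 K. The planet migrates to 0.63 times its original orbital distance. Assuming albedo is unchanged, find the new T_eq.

T_eq ∝ L^(1/4) · d^(−1/2).
T′ = 391 / 0.63^(1/2) = 493 K.

T_eq ≈ 493 K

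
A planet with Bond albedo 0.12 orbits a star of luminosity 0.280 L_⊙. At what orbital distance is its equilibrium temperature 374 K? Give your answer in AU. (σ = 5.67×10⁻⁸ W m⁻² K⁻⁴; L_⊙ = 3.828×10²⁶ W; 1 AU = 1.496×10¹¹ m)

L = 0.280 × 3.828×10²⁶ = 1.07×10²⁶ W.
From T_eq⁴ = L(1−A)/(16πσd²): d = √[L(1−A)/(16πσT_eq⁴)].
d = √[1.07×10²⁶ × 0.88 / (16π × 5.67×10⁻⁸ × (374)⁴)] = 4.11×10¹⁰ m = 0.275 AU.

d ≈ 0.275 AU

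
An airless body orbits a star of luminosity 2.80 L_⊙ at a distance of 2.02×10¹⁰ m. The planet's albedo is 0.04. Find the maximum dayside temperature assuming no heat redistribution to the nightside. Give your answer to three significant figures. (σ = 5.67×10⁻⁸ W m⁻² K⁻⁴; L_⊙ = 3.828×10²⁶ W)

L = 2.80 × 3.828×10²⁶ = 1.07×10²⁷ W.
Flux: S = L/(4πd²) = 1.07×10²⁷/(4π×(2.02×10¹⁰)²) = 2.09×10⁵ W m⁻².
With no redistribution each surface element balances locally: S(1−A) = σT⁴.
T = [2.09×10⁵ × 0.96 / 5.67×10⁻⁸]^(1/4) = (3.54×10¹²)^(1/4) = 1370 K.

T_ss ≈ 1370 K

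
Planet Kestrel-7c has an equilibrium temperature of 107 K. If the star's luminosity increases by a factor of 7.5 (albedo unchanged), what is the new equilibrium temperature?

T_eq ≈ 177 K

T_eq ∝ L^(1/4) · d^(−1/2).
T′ = 107 × 7.5^(1/4) = 177 K.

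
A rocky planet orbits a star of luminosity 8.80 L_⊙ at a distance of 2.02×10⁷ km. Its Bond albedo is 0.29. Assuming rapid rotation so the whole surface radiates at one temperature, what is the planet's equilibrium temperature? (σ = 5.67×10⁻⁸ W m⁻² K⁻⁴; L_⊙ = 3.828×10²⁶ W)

d = 2.02×10⁷ km = 2.02×10¹⁰ m.
L = 8.80 × 3.828×10²⁶ = 3.37×10²⁷ W.
Flux: S = L/(4πd²) = 3.37×10²⁷/(4π×(2.02×10¹⁰)²) = 6.57×10⁵ W m⁻².
Energy balance: absorbed = emitted ⇒ πR²·S(1−A) = 4πR²·σT_eq⁴, so T_eq⁴ = S(1−A)/(4σ).
T_eq = [6.57×10⁵ × 0.71 / (4 × 5.67×10⁻⁸)]^(1/4) = (2.06×10¹²)^(1/4) = 1200 K.

T_eq ≈ 1200 K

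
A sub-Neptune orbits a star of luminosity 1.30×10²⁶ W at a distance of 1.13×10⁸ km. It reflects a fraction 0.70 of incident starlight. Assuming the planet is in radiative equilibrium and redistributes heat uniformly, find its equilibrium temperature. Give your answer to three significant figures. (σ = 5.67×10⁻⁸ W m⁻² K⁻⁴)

T_eq ≈ 181 K

d = 1.13×10⁸ km = 1.13×10¹¹ m.
Flux: S = L/(4πd²) = 1.30×10²⁶/(4π×(1.13×10¹¹)²) = 810 W m⁻².
Energy balance: absorbed = emitted ⇒ πR²·S(1−A) = 4πR²·σT_eq⁴, so T_eq⁴ = S(1−A)/(4σ).
T_eq = [810 × 0.30 / (4 × 5.67×10⁻⁸)]^(1/4) = (1.07×10⁹)^(1/4) = 181 K.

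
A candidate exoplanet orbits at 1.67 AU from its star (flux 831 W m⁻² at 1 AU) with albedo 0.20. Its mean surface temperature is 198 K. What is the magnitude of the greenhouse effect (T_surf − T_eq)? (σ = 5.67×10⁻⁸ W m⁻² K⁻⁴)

ΔT ≈ 17.9 K

S = 831/1.67² = 298.0 W m⁻².
T_eq = [S(1−A)/(4σ)]^(1/4) = [298.0×0.80/(4×5.67×10⁻⁸)]^(1/4) = 180.1 K.
ΔT = T_surf − T_eq = 198 − 180.1.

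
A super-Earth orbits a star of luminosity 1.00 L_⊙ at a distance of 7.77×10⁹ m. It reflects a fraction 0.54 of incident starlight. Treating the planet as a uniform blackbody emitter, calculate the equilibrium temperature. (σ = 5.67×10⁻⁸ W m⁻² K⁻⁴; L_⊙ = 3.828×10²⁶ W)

L = 1.00 × 3.828×10²⁶ = 3.83×10²⁶ W.
Flux: S = L/(4πd²) = 3.83×10²⁶/(4π×(7.77×10⁹)²) = 5.05×10⁵ W m⁻².
Energy balance: absorbed = emitted ⇒ πR²·S(1−A) = 4πR²·σT_eq⁴, so T_eq⁴ = S(1−A)/(4σ).
T_eq = [5.05×10⁵ × 0.46 / (4 × 5.67×10⁻⁸)]^(1/4) = (1.02×10¹²)^(1/4) = 1010 K.

T_eq ≈ 1010 K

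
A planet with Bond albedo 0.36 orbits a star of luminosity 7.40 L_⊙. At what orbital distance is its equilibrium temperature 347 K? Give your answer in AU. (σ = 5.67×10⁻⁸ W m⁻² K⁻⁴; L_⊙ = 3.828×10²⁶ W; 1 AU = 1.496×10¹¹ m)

d ≈ 1.40 AU

L = 7.40 × 3.828×10²⁶ = 2.83×10²⁷ W.
From T_eq⁴ = L(1−A)/(16πσd²): d = √[L(1−A)/(16πσT_eq⁴)].
d = √[2.83×10²⁷ × 0.64 / (16π × 5.67×10⁻⁸ × (347)⁴)] = 2.09×10¹¹ m = 1.40 AU.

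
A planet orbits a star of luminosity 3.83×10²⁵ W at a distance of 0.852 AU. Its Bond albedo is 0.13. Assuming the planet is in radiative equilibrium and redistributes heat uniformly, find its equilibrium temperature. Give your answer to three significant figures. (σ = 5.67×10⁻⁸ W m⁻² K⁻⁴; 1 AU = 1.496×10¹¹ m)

T_eq ≈ 164 K

d = 0.852 AU = 1.27×10¹¹ m.
Flux: S = L/(4πd²) = 3.83×10²⁵/(4π×(1.27×10¹¹)²) = 188 W m⁻².
Energy balance: absorbed = emitted ⇒ πR²·S(1−A) = 4πR²·σT_eq⁴, so T_eq⁴ = S(1−A)/(4σ).
T_eq = [188 × 0.87 / (4 × 5.67×10⁻⁸)]^(1/4) = (7.20×10⁸)^(1/4) = 164 K.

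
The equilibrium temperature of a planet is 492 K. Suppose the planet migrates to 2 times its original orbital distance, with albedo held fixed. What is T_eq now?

T_eq ≈ 348 K

T_eq ∝ L^(1/4) · d^(−1/2).
T′ = 492 / 2^(1/2) = 348 K.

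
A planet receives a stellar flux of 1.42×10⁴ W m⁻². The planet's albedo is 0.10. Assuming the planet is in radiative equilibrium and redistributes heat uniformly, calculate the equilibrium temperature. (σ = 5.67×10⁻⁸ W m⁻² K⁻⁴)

Energy balance: absorbed = emitted ⇒ πR²·S(1−A) = 4πR²·σT_eq⁴, so T_eq⁴ = S(1−A)/(4σ).
T_eq = [1.42×10⁴ × 0.90 / (4 × 5.67×10⁻⁸)]^(1/4) = (5.63×10¹⁰)^(1/4) = 487 K.

T_eq ≈ 487 K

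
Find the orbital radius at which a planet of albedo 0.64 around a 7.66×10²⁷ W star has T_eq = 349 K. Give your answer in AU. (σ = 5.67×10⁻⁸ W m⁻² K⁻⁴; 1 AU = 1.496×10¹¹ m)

d ≈ 1.71 AU

From T_eq⁴ = L(1−A)/(16πσd²): d = √[L(1−A)/(16πσT_eq⁴)].
d = √[7.66×10²⁷ × 0.36 / (16π × 5.67×10⁻⁸ × (349)⁴)] = 2.55×10¹¹ m = 1.71 AU.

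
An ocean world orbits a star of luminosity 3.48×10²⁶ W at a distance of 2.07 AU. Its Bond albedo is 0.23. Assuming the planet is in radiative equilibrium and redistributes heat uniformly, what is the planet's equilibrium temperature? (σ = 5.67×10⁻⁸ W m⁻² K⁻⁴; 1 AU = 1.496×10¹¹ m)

T_eq ≈ 177 K

d = 2.07 AU = 3.10×10¹¹ m.
Flux: S = L/(4πd²) = 3.48×10²⁶/(4π×(3.10×10¹¹)²) = 289 W m⁻².
Energy balance: absorbed = emitted ⇒ πR²·S(1−A) = 4πR²·σT_eq⁴, so T_eq⁴ = S(1−A)/(4σ).
T_eq = [289 × 0.77 / (4 × 5.67×10⁻⁸)]^(1/4) = (9.80×10⁸)^(1/4) = 177 K.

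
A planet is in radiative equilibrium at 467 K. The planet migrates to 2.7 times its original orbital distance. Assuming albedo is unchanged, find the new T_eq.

T_eq ∝ L^(1/4) · d^(−1/2).
T′ = 467 / 2.7^(1/2) = 284 K.

T_eq ≈ 284 K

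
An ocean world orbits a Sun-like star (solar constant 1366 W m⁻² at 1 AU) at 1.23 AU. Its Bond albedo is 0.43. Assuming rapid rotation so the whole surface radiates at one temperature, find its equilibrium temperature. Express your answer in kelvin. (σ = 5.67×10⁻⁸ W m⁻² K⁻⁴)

Flux at 1.23 AU: S = 1366/1.23² = 903 W m⁻².
Energy balance: absorbed = emitted ⇒ πR²·S(1−A) = 4πR²·σT_eq⁴, so T_eq⁴ = S(1−A)/(4σ).
T_eq = [903 × 0.57 / (4 × 5.67×10⁻⁸)]^(1/4) = (2.27×10⁹)^(1/4) = 218 K.

T_eq ≈ 218 K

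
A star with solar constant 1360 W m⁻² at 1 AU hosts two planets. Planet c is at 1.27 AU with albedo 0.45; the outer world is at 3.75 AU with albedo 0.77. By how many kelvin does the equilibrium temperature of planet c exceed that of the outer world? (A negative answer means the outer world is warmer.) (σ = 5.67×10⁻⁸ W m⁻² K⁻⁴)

ΔT ≈ 113.1 K

T_eq = [S₀(1−A)/(4σd²)]^(1/4), so T ∝ (1−A)^(1/4) / √d.
T₁ = [1360×0.55/(4×5.67×10⁻⁸×1.27²)]^(1/4) = 212.65 K.
T₂ = [1360×0.23/(4×5.67×10⁻⁸×3.75²)]^(1/4) = 99.52 K.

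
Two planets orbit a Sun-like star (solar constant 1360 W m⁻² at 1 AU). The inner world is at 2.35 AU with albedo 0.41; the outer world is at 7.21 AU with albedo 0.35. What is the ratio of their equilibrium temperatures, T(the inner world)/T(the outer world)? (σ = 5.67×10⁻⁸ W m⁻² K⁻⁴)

T_eq = [S₀(1−A)/(4σd²)]^(1/4), so T ∝ (1−A)^(1/4) / √d.
T₁ = [1360×0.59/(4×5.67×10⁻⁸×2.35²)]^(1/4) = 159.09 K.
T₂ = [1360×0.65/(4×5.67×10⁻⁸×7.21²)]^(1/4) = 93.05 K.

T₁/T₂ ≈ 1.710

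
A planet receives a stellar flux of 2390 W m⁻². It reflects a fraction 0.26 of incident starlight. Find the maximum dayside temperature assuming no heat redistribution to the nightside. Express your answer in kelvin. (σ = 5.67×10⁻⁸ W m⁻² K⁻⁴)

With no redistribution each surface element balances locally: S(1−A) = σT⁴.
T = [2390 × 0.74 / 5.67×10⁻⁸]^(1/4) = (3.12×10¹⁰)^(1/4) = 420 K.

T_ss ≈ 420 K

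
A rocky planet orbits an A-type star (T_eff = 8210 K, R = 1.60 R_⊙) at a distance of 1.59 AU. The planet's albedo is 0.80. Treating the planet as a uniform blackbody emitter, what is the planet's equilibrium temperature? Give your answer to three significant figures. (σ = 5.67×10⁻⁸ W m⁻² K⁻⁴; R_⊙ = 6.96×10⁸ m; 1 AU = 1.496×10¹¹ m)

R_⋆ = 1.60 × 6.96×10⁸ = 1.11×10⁹ m.
d = 1.59 AU = 2.38×10¹¹ m.
L = 4πR_⋆²σT_⋆⁴ = 4π(1.11×10⁹)² × 5.67×10⁻⁸ × (8210)⁴ = 4.01×10²⁷ W.
S = L/(4πd²) = 5650 W m⁻².
Energy balance: absorbed = emitted ⇒ πR²·S(1−A) = 4πR²·σT_eq⁴, so T_eq⁴ = S(1−A)/(4σ).
T_eq = [5650 × 0.20 / (4 × 5.67×10⁻⁸)]^(1/4) = (4.98×10⁹)^(1/4) = 266 K.

T_eq ≈ 266 K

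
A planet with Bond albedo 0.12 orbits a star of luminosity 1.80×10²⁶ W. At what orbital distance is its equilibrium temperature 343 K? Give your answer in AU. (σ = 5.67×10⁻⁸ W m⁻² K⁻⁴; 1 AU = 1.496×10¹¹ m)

d ≈ 0.424 AU

From T_eq⁴ = L(1−A)/(16πσd²): d = √[L(1−A)/(16πσT_eq⁴)].
d = √[1.80×10²⁶ × 0.88 / (16π × 5.67×10⁻⁸ × (343)⁴)] = 6.34×10¹⁰ m = 0.424 AU.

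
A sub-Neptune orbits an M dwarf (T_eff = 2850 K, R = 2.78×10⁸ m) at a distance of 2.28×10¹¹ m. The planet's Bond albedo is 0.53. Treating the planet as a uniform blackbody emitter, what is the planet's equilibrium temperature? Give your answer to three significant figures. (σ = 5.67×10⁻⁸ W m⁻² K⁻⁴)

L = 4πR_⋆²σT_⋆⁴ = 4π(2.78×10⁸)² × 5.67×10⁻⁸ × (2850)⁴ = 3.63×10²⁴ W.
S = L/(4πd²) = 5.56 W m⁻².
Energy balance: absorbed = emitted ⇒ πR²·S(1−A) = 4πR²·σT_eq⁴, so T_eq⁴ = S(1−A)/(4σ).
T_eq = [5.56 × 0.47 / (4 × 5.67×10⁻⁸)]^(1/4) = (1.15×10⁷)^(1/4) = 58.3 K.

T_eq ≈ 58.3 K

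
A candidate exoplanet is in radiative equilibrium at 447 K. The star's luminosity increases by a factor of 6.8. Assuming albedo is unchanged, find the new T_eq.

T_eq ≈ 722 K

T_eq ∝ L^(1/4) · d^(−1/2).
T′ = 447 × 6.8^(1/4) = 722 K.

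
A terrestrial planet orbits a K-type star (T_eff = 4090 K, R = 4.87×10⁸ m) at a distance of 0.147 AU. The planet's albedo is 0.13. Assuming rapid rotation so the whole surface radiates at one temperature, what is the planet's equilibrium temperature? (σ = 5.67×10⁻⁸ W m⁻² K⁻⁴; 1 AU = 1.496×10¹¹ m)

T_eq ≈ 416 K

d = 0.147 AU = 2.20×10¹⁰ m.
L = 4πR_⋆²σT_⋆⁴ = 4π(4.87×10⁸)² × 5.67×10⁻⁸ × (4090)⁴ = 4.73×10²⁵ W.
S = L/(4πd²) = 7780 W m⁻².
Energy balance: absorbed = emitted ⇒ πR²·S(1−A) = 4πR²·σT_eq⁴, so T_eq⁴ = S(1−A)/(4σ).
T_eq = [7780 × 0.87 / (4 × 5.67×10⁻⁸)]^(1/4) = (2.98×10¹⁰)^(1/4) = 416 K.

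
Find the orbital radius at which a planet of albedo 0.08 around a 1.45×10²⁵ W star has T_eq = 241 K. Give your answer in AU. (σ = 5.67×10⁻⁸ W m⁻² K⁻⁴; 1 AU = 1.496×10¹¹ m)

d ≈ 0.249 AU

From T_eq⁴ = L(1−A)/(16πσd²): d = √[L(1−A)/(16πσT_eq⁴)].
d = √[1.45×10²⁵ × 0.92 / (16π × 5.67×10⁻⁸ × (241)⁴)] = 3.72×10¹⁰ m = 0.249 AU.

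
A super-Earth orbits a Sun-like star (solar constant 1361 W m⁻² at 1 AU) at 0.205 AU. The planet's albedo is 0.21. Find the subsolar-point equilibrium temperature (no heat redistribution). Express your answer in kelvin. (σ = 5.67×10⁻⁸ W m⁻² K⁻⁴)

T_ss ≈ 820 K

Flux at 0.205 AU: S = 1361/0.205² = 3.24×10⁴ W m⁻².
At the subsolar point the surface absorbs S(1−A) and emits σT⁴ per unit area — no factor of 4, since only the local patch is in balance.
T = [3.24×10⁴ × 0.79 / 5.67×10⁻⁸]^(1/4) = (4.51×10¹¹)^(1/4) = 820 K.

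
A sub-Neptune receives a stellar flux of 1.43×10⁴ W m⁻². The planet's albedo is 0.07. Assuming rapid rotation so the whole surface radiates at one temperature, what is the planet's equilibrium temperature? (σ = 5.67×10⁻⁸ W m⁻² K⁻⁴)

T_eq ≈ 492 K

Energy balance: absorbed = emitted ⇒ πR²·S(1−A) = 4πR²·σT_eq⁴, so T_eq⁴ = S(1−A)/(4σ).
T_eq = [1.43×10⁴ × 0.93 / (4 × 5.67×10⁻⁸)]^(1/4) = (5.86×10¹⁰)^(1/4) = 492 K.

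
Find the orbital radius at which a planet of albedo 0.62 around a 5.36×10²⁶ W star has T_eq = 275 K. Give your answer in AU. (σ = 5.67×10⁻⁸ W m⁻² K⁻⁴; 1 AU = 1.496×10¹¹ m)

From T_eq⁴ = L(1−A)/(16πσd²): d = √[L(1−A)/(16πσT_eq⁴)].
d = √[5.36×10²⁶ × 0.38 / (16π × 5.67×10⁻⁸ × (275)⁴)] = 1.12×10¹¹ m = 0.747 AU.

d ≈ 0.747 AU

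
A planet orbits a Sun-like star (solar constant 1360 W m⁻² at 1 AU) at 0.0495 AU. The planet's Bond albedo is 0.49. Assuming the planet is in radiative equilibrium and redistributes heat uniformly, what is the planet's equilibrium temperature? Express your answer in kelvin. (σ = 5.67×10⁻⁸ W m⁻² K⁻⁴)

Flux at 0.0495 AU: S = 1360/0.0495² = 5.55×10⁵ W m⁻².
Energy balance: absorbed = emitted ⇒ πR²·S(1−A) = 4πR²·σT_eq⁴, so T_eq⁴ = S(1−A)/(4σ).
T_eq = [5.55×10⁵ × 0.51 / (4 × 5.67×10⁻⁸)]^(1/4) = (1.25×10¹²)^(1/4) = 1060 K.

T_eq ≈ 1060 K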